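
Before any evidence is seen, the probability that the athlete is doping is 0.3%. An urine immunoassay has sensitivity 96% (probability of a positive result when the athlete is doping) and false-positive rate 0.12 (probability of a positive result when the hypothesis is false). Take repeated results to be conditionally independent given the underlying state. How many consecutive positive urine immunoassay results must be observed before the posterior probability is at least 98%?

5

Prior odds: 0.003 ÷ 0.997 = 3/997.
Likelihood ratio of a positive result = 0.96/0.12 = 8.
Target odds: 0.98 ÷ 0.02 = 49.
Need (3/997) × 8ⁿ ≥ 49, i.e. 8ⁿ ≥ 48853/3.
8⁴ = 4096 falls short of 48853/3 but 8⁵ = 32768 reaches it, so n = 5.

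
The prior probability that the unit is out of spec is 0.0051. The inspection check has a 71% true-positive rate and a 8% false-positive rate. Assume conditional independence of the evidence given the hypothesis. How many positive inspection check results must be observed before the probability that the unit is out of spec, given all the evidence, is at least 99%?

5

Prior odds = 0.0051/0.9949 = 51/9949.
Likelihood ratio of a positive result = 0.71/0.08 = 8.875.
Target posterior odds = 0.99/0.01 = 99.
Require 8.875ⁿ ≥ 99 ÷ (51/9949) = 328317/17.
8.875⁴ = 25411681/4096 falls short of 328317/17 but 8.875⁵ ≈55060.7 reaches it, so n = 5.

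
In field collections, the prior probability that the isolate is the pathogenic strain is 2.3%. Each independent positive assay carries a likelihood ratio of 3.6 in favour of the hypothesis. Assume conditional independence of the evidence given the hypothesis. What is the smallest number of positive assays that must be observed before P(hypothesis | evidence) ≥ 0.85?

5

Prior odds = 0.023/0.977 = 23/977.
Likelihood ratio per positive assay = 3.6.
Target posterior odds = 0.85/0.15 = 17/3.
Require 3.6ⁿ ≥ 17/3 ÷ (23/977) = 16609/69.
3.6⁴ = 167.9616 falls short of 16609/69 but 3.6⁵ = 604.66176 reaches it, so n = 5.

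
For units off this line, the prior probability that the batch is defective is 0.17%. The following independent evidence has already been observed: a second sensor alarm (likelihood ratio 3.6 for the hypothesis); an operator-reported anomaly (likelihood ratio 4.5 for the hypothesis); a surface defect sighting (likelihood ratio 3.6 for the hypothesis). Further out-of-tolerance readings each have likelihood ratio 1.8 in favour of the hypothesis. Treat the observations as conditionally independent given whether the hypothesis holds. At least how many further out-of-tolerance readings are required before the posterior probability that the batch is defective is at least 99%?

12

Prior odds = 0.0017/0.9983 = 17/9983.
Combined Bayes factor of the evidence already in hand = 3.6 × 4.5 × 3.6 = 58.32.
Odds after that evidence = (17/9983) × 58.32 = 24786/249575.
Target odds = 0.99/0.01 = 99.
Need 1.8ⁿ ≥ 99 ÷ (24786/249575) = 2745325/2754.
1.8¹¹ ≈642.684 falls short of 2745325/2754 but 1.8¹² ≈1156.83 reaches it, so n = 12.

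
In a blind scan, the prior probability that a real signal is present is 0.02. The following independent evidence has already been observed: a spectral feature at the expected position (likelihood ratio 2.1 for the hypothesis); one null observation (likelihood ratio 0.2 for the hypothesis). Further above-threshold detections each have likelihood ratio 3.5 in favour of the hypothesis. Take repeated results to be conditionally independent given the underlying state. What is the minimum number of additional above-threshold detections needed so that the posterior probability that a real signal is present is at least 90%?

Prior odds = 0.02/0.98 = 1/49.
Combined Bayes factor of the evidence already in hand = 2.1 × 0.2 = 0.42.
Odds after that evidence = (1/49) × 0.42 = 3/350.
Target odds = 0.9/0.1 = 9.
Need 3.5ⁿ ≥ 9 ÷ (3/350) = 1050.
3.5⁵ = 525.21875 falls short of 1050 but 3.5⁶ = 1838.265625 reaches it, so n = 6.

6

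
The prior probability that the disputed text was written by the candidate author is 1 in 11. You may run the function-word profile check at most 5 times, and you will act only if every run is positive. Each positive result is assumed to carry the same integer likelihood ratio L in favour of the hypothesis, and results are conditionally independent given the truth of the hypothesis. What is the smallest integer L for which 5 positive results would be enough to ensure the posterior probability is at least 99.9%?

7

Prior odds = (1/11)/(10/11) = 0.1.
Target odds = 0.999/0.001 = 999.
Need L⁵ ≥ 999 ÷ 0.1 = 9990.
6⁵ = 7776 < 9990 ≤ 16807 = 7⁵, so L = 7.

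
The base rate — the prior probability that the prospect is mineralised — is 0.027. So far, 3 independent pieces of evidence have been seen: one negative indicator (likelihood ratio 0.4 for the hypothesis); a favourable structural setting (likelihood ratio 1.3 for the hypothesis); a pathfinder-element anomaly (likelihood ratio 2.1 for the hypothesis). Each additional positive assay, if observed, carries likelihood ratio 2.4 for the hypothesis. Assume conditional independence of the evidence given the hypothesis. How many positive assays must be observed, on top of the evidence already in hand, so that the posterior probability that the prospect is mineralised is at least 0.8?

Prior odds = 0.027/0.973 = 27/973.
Combined Bayes factor of the evidence already in hand = 0.4 × 1.3 × 2.1 = 1.092.
Odds after that evidence = (27/973) × 1.092 = 1053/34750.
Target odds = 0.8/0.2 = 4.
Need 2.4ⁿ ≥ 4 ÷ (1053/34750) = 139000/1053.
2.4⁵ = 79.62624 falls short of 139000/1053 but 2.4⁶ = 2985984/15625 reaches it, so n = 6.

6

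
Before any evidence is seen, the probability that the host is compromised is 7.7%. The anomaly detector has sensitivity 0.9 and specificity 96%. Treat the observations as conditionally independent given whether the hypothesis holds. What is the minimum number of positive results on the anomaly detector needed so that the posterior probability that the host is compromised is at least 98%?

3

Prior odds = 0.077/0.923 = 77/923.
False-positive rate = 1 − 0.96 = 0.04; likelihood ratio of a positive = 0.9/0.04 = 22.5.
Target odds: 0.98 ÷ 0.02 = 49.
Require 22.5ⁿ ≥ 49 ÷ (77/923) = 6461/11.
22.5² = 506.25 falls short of 6461/11 but 22.5³ = 11390.625 reaches it, so n = 3.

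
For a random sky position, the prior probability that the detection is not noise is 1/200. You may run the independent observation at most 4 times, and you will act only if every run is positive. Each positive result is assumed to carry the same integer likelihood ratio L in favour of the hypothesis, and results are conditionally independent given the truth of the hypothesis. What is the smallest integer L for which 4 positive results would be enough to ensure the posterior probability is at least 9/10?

Prior odds = 0.005/0.995 = 1/199.
Target odds = 0.9/0.1 = 9.
Need L⁴ ≥ 9 ÷ (1/199) = 1791.
6⁴ = 1296 < 1791 ≤ 2401 = 7⁴, so L = 7.

7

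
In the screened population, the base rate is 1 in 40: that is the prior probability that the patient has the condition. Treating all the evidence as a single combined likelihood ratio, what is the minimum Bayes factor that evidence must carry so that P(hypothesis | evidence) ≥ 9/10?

351

Prior odds = 0.025/0.975 = 1/39.
Target odds = 0.9/0.1 = 9.
Required Bayes factor = 9 ÷ (1/39) = 351.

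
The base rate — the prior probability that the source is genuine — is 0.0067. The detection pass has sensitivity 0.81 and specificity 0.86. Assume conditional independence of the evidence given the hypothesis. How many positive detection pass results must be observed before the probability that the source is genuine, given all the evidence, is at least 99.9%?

7

Prior odds: 0.0067 ÷ 0.9933 = 67/9933.
False-positive rate = 1 − 0.86 = 0.14; likelihood ratio of a positive = 0.81/0.14 = 81/14.
Target posterior odds = 0.999/0.001 = 999.
Need (67/9933) × (81/14)ⁿ ≥ 999, i.e. (81/14)ⁿ ≥ 9923067/67.
(81/14)⁶ ≈37509.6 falls short of 9923067/67 but (81/14)⁷ ≈217020 reaches it, so n = 7.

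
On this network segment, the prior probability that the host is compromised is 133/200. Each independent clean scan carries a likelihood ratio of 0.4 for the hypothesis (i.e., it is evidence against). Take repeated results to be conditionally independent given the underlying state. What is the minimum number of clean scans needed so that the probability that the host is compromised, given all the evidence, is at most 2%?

5

Prior odds: 0.665 ÷ 0.335 = 133/67.
Likelihood ratio per clean scan = 0.4.
Target posterior odds = 0.02/0.98 = 1/49.
Need (133/67) × 0.4ⁿ ≤ 1/49, i.e. 0.4ⁿ ≤ 67/6517.
0.4⁴ = 0.0256 is still above 67/6517 but 0.4⁵ = 0.01024 is at or below it, so n = 5.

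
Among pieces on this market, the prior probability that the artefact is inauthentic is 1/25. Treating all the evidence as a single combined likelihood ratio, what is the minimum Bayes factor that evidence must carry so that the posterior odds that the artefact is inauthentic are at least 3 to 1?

Prior odds = 0.04/0.96 = 1/24.
Target odds = 3.
Required Bayes factor = 3 ÷ (1/24) = 72.

72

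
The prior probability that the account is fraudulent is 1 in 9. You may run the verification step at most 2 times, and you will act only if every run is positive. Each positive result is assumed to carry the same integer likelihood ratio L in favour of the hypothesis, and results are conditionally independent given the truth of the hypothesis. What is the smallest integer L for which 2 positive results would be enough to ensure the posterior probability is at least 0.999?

Prior odds = (1/9)/(8/9) = 0.125.
Target odds = 0.999/0.001 = 999.
Need L² ≥ 999 ÷ 0.125 = 7992.
89² = 7921 < 7992 ≤ 8100 = 90², so L = 90.

90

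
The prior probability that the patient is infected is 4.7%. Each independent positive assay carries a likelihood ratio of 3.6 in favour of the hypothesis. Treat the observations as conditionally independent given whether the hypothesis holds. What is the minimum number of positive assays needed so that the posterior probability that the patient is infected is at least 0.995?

7

Prior odds: 0.047 ÷ 0.953 = 47/953.
Likelihood ratio per positive assay = 3.6.
Target odds: 0.995 ÷ 0.005 = 199.
Need (47/953) × 3.6ⁿ ≥ 199, i.e. 3.6ⁿ ≥ 189647/47.
3.6⁶ = 34012224/15625 falls short of 189647/47 but 3.6⁷ = 612220032/78125 reaches it, so n = 7.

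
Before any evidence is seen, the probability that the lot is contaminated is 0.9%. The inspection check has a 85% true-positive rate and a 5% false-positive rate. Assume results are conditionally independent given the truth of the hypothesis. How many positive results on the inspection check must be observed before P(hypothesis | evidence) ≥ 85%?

3

Prior odds: 0.009 ÷ 0.991 = 9/991.
Likelihood ratio of a positive result = 0.85/0.05 = 17.
Target posterior odds = 0.85/0.15 = 17/3.
Need (9/991) × 17ⁿ ≥ 17/3, i.e. 17ⁿ ≥ 16847/27.
17² = 289 falls short of 16847/27 but 17³ = 4913 reaches it, so n = 3.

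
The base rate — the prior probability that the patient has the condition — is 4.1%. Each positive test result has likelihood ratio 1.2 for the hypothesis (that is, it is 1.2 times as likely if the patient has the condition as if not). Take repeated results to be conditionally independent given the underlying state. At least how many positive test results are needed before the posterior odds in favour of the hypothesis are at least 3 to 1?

Prior odds = 0.041/0.959 = 41/959.
Likelihood ratio per positive test result = 1.2.
Target odds = 3.
Need (41/959) × 1.2ⁿ ≥ 3, i.e. 1.2ⁿ ≥ 2877/41.
1.2²³ ≈66.2474 falls short of 2877/41 but 1.2²⁴ ≈79.4968 reaches it, so n = 24.

24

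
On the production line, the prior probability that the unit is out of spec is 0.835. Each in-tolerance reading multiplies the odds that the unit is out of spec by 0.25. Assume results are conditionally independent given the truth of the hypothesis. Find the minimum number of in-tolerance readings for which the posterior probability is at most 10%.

Prior odds = 0.835/0.165 = 167/33.
Likelihood ratio per in-tolerance reading = 0.25.
Target odds: 0.1 ÷ 0.9 = 1/9.
Need (167/33) × 0.25ⁿ ≤ 1/9, i.e. 0.25ⁿ ≤ 11/501.
0.25² = 0.0625 is still above 11/501 but 0.25³ = 0.015625 is at or below it, so n = 3.

3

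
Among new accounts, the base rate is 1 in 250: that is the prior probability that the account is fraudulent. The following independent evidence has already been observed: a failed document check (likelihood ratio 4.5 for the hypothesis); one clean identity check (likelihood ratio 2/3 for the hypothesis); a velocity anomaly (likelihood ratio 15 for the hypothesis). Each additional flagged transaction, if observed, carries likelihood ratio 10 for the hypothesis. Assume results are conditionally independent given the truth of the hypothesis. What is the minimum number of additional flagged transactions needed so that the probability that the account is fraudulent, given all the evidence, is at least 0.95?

Prior odds = 0.004/0.996 = 1/249.
Combined Bayes factor of the evidence already in hand = 4.5 × (2/3) × 15 = 45.
Odds after that evidence = (1/249) × 45 = 15/83.
Target odds = 0.95/0.05 = 19.
Need 10ⁿ ≥ 19 ÷ (15/83) = 1577/15.
10² = 100 falls short of 1577/15 but 10³ = 1000 reaches it, so n = 3.

3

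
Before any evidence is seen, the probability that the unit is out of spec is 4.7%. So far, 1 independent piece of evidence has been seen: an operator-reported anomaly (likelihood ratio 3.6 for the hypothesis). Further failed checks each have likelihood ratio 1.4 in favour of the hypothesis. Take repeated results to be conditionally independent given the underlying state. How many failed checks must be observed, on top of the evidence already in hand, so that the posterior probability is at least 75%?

Prior odds = 0.047/0.953 = 47/953.
Bayes factor of the evidence already in hand = 3.6.
Odds after that evidence = (47/953) × 3.6 = 846/4765.
Target odds = 0.75/0.25 = 3.
Need 1.4ⁿ ≥ 3 ÷ (846/4765) = 4765/282.
1.4⁸ = 5764801/390625 falls short of 4765/282 but 1.4⁹ = 40353607/1953125 reaches it, so n = 9.

9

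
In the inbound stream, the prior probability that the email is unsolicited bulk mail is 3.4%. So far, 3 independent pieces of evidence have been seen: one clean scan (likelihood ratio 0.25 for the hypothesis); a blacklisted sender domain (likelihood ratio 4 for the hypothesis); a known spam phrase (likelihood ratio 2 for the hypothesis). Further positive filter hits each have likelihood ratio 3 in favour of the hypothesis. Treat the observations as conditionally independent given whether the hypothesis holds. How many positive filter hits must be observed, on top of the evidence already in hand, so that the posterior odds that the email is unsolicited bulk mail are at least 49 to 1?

6

Prior odds = 0.034/0.966 = 17/483.
Combined Bayes factor of the evidence already in hand = 0.25 × 4 × 2 = 2.
Odds after that evidence = (17/483) × 2 = 34/483.
Target odds = 49.
Need 3ⁿ ≥ 49 ÷ (34/483) = 23667/34.
3⁵ = 243 falls short of 23667/34 but 3⁶ = 729 reaches it, so n = 6.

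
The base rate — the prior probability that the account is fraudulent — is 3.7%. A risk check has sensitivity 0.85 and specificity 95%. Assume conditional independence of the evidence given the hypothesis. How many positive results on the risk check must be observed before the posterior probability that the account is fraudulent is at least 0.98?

3

Prior odds = 0.037/0.963 = 37/963.
False-positive rate = 1 − 0.95 = 0.05; likelihood ratio of a positive = 0.85/0.05 = 17.
Target odds: 0.98 ÷ 0.02 = 49.
Require 17ⁿ ≥ 49 ÷ (37/963) = 47187/37.
17² = 289 falls short of 47187/37 but 17³ = 4913 reaches it, so n = 3.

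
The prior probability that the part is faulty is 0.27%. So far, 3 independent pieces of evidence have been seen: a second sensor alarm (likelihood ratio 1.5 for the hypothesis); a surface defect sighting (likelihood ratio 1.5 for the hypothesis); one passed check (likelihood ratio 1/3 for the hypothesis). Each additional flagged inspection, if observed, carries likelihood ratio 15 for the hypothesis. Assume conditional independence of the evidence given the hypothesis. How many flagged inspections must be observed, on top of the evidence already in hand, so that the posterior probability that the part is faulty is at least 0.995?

5

Prior odds = 0.0027/0.9973 = 27/9973.
Combined Bayes factor of the evidence already in hand = 1.5 × 1.5 × (1/3) = 0.75.
Odds after that evidence = (27/9973) × 0.75 = 81/39892.
Target odds = 0.995/0.005 = 199.
Need 15ⁿ ≥ 199 ÷ (81/39892) = 7938508/81.
15⁴ = 50625 falls short of 7938508/81 but 15⁵ = 759375 reaches it, so n = 5.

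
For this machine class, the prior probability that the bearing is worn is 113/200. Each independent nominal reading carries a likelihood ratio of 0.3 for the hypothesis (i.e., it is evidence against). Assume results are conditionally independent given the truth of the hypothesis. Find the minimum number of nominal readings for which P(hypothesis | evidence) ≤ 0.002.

Prior odds = 0.565/0.435 = 113/87.
Likelihood ratio per nominal reading = 0.3.
Target odds: 0.002 ÷ 0.998 = 1/499.
Require 0.3ⁿ ≤ 1/499 ÷ (113/87) = 87/56387.
0.3⁵ = 243/100000 is still above 87/56387 but 0.3⁶ = 729/1000000 is at or below it, so n = 6.

6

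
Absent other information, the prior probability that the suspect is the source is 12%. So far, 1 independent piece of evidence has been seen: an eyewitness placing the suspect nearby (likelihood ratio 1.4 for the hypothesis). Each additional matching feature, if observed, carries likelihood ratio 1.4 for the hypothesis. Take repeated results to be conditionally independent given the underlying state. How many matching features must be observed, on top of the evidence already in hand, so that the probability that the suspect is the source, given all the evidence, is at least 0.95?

14

Prior odds = 0.12/0.88 = 3/22.
Bayes factor of the evidence already in hand = 1.4.
Odds after that evidence = (3/22) × 1.4 = 21/110.
Target odds = 0.95/0.05 = 19.
Need 1.4ⁿ ≥ 19 ÷ (21/110) = 2090/21.
1.4¹³ ≈79.3715 falls short of 2090/21 but 1.4¹⁴ ≈111.12 reaches it, so n = 14.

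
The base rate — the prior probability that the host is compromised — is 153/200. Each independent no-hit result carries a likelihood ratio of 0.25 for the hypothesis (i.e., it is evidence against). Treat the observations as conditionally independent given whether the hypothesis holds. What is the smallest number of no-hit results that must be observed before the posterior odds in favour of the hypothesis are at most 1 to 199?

Prior odds: 0.765 ÷ 0.235 = 153/47.
Likelihood ratio per no-hit result = 0.25.
Target odds = 1/199.
Require 0.25ⁿ ≤ 1/199 ÷ (153/47) = 47/30447.
0.25⁴ = 0.00390625 is still above 47/30447 but 0.25⁵ = 1/1024 is at or below it, so n = 5.

5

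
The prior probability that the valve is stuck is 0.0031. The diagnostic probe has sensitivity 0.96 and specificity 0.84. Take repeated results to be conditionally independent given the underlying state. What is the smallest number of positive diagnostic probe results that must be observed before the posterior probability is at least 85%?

5

Prior odds: 0.0031 ÷ 0.9969 = 31/9969.
False-positive rate = 1 − 0.84 = 0.16; likelihood ratio of a positive = 0.96/0.16 = 6.
Target odds: 0.85 ÷ 0.15 = 17/3.
Need (31/9969) × 6ⁿ ≥ 17/3, i.e. 6ⁿ ≥ 56491/31.
6⁴ = 1296 falls short of 56491/31 but 6⁵ = 7776 reaches it, so n = 5.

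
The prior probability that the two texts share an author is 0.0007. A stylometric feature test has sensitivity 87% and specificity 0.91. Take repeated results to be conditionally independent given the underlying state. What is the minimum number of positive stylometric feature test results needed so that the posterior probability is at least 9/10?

Prior odds = 0.0007/0.9993 = 7/9993.
False-positive rate = 1 − 0.91 = 0.09; likelihood ratio of a positive = 0.87/0.09 = 29/3.
Target posterior odds = 0.9/0.1 = 9.
Require (29/3)ⁿ ≥ 9 ÷ (7/9993) = 89937/7.
(29/3)⁴ = 707281/81 falls short of 89937/7 but (29/3)⁵ = 20511149/243 reaches it, so n = 5.

5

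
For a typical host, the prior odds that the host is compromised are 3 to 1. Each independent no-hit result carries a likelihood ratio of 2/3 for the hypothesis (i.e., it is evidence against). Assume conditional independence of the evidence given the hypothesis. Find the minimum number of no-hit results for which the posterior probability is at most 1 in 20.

10

Prior odds = 3.
Likelihood ratio per no-hit result = 2/3.
Target odds: 0.05 ÷ 0.95 = 1/19.
Require (2/3)ⁿ ≤ 1/19 ÷ 3 = 1/57.
(2/3)⁹ = 512/19683 is still above 1/57 but (2/3)¹⁰ = 1024/59049 is at or below it, so n = 10.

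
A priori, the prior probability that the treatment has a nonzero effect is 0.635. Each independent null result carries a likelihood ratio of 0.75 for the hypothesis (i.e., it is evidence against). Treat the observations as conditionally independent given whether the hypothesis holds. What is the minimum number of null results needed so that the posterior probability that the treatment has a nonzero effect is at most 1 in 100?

Prior odds: 0.635 ÷ 0.365 = 127/73.
Likelihood ratio per null result = 0.75.
Target posterior odds = 0.01/0.99 = 1/99.
Require 0.75ⁿ ≤ 1/99 ÷ (127/73) = 73/12573.
0.75¹⁷ ≈0.00751695 is still above 73/12573 but 0.75¹⁸ ≈0.00563771 is at or below it, so n = 18.

18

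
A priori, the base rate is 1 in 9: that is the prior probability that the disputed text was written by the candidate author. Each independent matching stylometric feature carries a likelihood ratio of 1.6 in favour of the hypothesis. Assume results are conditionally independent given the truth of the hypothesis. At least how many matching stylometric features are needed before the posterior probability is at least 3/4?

7

Prior odds = (1/9)/(8/9) = 0.125.
Likelihood ratio per matching stylometric feature = 1.6.
Target odds: 0.75 ÷ 0.25 = 3.
Need 0.125 × 1.6ⁿ ≥ 3, i.e. 1.6ⁿ ≥ 24.
1.6⁶ = 262144/15625 falls short of 24 but 1.6⁷ = 2097152/78125 reaches it, so n = 7.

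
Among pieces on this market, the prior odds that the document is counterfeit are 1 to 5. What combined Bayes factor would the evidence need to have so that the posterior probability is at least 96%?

120

Prior odds = 0.2.
Target odds = 0.96/0.04 = 24.
Required Bayes factor = 24 ÷ 0.2 = 120.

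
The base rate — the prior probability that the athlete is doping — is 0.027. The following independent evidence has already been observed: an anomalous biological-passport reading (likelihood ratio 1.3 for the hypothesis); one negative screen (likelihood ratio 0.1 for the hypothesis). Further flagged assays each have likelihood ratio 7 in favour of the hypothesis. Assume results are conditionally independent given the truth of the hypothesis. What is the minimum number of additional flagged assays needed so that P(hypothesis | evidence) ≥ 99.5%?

Prior odds = 0.027/0.973 = 27/973.
Combined Bayes factor of the evidence already in hand = 1.3 × 0.1 = 0.13.
Odds after that evidence = (27/973) × 0.13 = 351/97300.
Target odds = 0.995/0.005 = 199.
Need 7ⁿ ≥ 199 ÷ (351/97300) = 19362700/351.
7⁵ = 16807 falls short of 19362700/351 but 7⁶ = 117649 reaches it, so n = 6.

6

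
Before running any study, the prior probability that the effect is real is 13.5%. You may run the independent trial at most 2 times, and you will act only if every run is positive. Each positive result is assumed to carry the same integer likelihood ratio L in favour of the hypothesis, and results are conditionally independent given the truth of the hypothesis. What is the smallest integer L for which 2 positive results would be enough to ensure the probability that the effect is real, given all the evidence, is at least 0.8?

Prior odds = 0.135/0.865 = 27/173.
Target odds = 0.8/0.2 = 4.
Need L² ≥ 4 ÷ (27/173) = 692/27.
5² = 25 < 692/27 ≤ 36 = 6², so L = 6.

6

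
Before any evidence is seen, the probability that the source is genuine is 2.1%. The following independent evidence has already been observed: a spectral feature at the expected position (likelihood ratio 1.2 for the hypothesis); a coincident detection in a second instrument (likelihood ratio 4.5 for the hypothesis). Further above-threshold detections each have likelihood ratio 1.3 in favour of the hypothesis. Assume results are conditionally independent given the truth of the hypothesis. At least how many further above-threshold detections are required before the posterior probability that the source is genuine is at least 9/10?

17

Prior odds = 0.021/0.979 = 21/979.
Combined Bayes factor of the evidence already in hand = 1.2 × 4.5 = 5.4.
Odds after that evidence = (21/979) × 5.4 = 567/4895.
Target odds = 0.9/0.1 = 9.
Need 1.3ⁿ ≥ 9 ÷ (567/4895) = 4895/63.
1.3¹⁶ ≈66.5417 falls short of 4895/63 but 1.3¹⁷ ≈86.5042 reaches it, so n = 17.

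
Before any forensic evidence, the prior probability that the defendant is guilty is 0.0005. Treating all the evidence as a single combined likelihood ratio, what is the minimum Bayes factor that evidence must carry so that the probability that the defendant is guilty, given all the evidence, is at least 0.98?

Prior odds = 0.0005/0.9995 = 1/1999.
Target odds = 0.98/0.02 = 49.
Required Bayes factor = 49 ÷ (1/1999) = 97951.

97951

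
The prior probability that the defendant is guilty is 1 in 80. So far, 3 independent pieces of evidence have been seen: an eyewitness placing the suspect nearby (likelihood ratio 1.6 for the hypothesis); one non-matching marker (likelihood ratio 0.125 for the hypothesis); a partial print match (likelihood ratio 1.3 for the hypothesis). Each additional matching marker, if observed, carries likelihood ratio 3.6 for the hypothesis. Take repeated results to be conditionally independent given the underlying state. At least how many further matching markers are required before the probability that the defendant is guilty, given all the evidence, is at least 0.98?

Prior odds = 0.0125/0.9875 = 1/79.
Combined Bayes factor of the evidence already in hand = 1.6 × 0.125 × 1.3 = 0.26.
Odds after that evidence = (1/79) × 0.26 = 13/3950.
Target odds = 0.98/0.02 = 49.
Need 3.6ⁿ ≥ 49 ÷ (13/3950) = 193550/13.
3.6⁷ = 612220032/78125 falls short of 193550/13 but 3.6⁸ ≈28211.1 reaches it, so n = 8.

8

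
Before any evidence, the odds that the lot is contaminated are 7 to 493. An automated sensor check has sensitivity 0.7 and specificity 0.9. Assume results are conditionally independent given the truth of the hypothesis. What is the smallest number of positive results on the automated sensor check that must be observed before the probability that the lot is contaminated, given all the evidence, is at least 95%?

Prior odds = 7/493.
False-positive rate = 1 − 0.9 = 0.1; likelihood ratio of a positive = 0.7/0.1 = 7.
Target posterior odds = 0.95/0.05 = 19.
Require 7ⁿ ≥ 19 ÷ (7/493) = 9367/7.
7³ = 343 falls short of 9367/7 but 7⁴ = 2401 reaches it, so n = 4.

4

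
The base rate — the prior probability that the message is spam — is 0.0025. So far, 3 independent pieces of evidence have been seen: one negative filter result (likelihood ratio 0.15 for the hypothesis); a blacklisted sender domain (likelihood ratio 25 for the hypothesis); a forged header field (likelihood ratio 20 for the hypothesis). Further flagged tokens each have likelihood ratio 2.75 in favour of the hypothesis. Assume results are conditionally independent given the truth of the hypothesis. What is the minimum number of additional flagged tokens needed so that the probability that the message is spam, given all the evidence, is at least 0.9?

Prior odds = 0.0025/0.9975 = 1/399.
Combined Bayes factor of the evidence already in hand = 0.15 × 25 × 20 = 75.
Odds after that evidence = (1/399) × 75 = 25/133.
Target odds = 0.9/0.1 = 9.
Need 2.75ⁿ ≥ 9 ÷ (25/133) = 47.88.
2.75³ = 20.796875 falls short of 47.88 but 2.75⁴ = 57.19140625 reaches it, so n = 4.

4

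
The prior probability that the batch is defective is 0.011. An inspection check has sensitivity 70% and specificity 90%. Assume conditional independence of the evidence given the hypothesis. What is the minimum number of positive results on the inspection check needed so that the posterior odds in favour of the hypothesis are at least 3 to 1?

Prior odds: 0.011 ÷ 0.989 = 11/989.
False-positive rate = 1 − 0.9 = 0.1; likelihood ratio of a positive = 0.7/0.1 = 7.
Target odds = 3.
Require 7ⁿ ≥ 3 ÷ (11/989) = 2967/11.
7² = 49 falls short of 2967/11 but 7³ = 343 reaches it, so n = 3.

3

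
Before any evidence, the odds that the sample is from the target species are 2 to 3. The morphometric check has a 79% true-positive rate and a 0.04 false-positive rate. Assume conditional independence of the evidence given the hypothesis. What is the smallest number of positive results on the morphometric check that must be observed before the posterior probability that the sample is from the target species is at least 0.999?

3

Prior odds = 2/3.
Likelihood ratio of a positive result = 0.79/0.04 = 19.75.
Target odds: 0.999 ÷ 0.001 = 999.
Need (2/3) × 19.75ⁿ ≥ 999, i.e. 19.75ⁿ ≥ 1498.5.
19.75² = 390.0625 falls short of 1498.5 but 19.75³ = 7703.734375 reaches it, so n = 3.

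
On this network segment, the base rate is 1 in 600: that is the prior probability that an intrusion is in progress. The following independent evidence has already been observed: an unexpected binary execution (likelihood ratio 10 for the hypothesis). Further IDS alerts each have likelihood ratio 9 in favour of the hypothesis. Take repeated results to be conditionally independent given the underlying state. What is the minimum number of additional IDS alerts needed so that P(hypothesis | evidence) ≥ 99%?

Prior odds = (1/600)/(599/600) = 1/599.
Bayes factor of the evidence already in hand = 10.
Odds after that evidence = (1/599) × 10 = 10/599.
Target odds = 0.99/0.01 = 99.
Need 9ⁿ ≥ 99 ÷ (10/599) = 5930.1.
9³ = 729 falls short of 5930.1 but 9⁴ = 6561 reaches it, so n = 4.

4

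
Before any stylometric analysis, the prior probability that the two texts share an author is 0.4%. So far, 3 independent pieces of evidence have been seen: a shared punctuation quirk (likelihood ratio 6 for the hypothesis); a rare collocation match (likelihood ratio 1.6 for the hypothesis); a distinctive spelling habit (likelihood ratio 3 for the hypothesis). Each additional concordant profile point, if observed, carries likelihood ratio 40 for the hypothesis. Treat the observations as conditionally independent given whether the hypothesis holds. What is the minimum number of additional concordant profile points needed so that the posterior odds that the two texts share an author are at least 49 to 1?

Prior odds = 0.004/0.996 = 1/249.
Combined Bayes factor of the evidence already in hand = 6 × 1.6 × 3 = 28.8.
Odds after that evidence = (1/249) × 28.8 = 48/415.
Target odds = 49.
Need 40ⁿ ≥ 49 ÷ (48/415) = 20335/48.
40¹ = 40 falls short of 20335/48 but 40² = 1600 reaches it, so n = 2.

2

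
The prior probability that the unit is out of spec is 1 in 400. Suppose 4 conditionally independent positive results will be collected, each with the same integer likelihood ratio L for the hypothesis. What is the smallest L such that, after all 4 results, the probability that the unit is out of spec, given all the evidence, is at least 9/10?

8

Prior odds = 0.0025/0.9975 = 1/399.
Target odds = 0.9/0.1 = 9.
Need L⁴ ≥ 9 ÷ (1/399) = 3591.
7⁴ = 2401 < 3591 ≤ 4096 = 8⁴, so L = 8.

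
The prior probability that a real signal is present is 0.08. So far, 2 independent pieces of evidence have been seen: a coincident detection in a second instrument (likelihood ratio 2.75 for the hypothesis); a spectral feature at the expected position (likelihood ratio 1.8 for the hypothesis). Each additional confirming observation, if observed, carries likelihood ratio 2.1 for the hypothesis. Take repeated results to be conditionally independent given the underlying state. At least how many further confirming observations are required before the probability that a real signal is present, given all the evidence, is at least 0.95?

6

Prior odds = 0.08/0.92 = 2/23.
Combined Bayes factor of the evidence already in hand = 2.75 × 1.8 = 4.95.
Odds after that evidence = (2/23) × 4.95 = 99/230.
Target odds = 0.95/0.05 = 19.
Need 2.1ⁿ ≥ 19 ÷ (99/230) = 4370/99.
2.1⁵ = 4084101/100000 falls short of 4370/99 but 2.1⁶ = 85766121/1000000 reaches it, so n = 6.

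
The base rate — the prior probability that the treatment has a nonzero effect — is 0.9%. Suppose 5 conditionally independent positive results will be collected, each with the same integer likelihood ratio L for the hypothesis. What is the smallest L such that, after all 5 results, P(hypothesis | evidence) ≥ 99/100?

7

Prior odds = 0.009/0.991 = 9/991.
Target odds = 0.99/0.01 = 99.
Need L⁵ ≥ 99 ÷ (9/991) = 10901.
6⁵ = 7776 < 10901 ≤ 16807 = 7⁵, so L = 7.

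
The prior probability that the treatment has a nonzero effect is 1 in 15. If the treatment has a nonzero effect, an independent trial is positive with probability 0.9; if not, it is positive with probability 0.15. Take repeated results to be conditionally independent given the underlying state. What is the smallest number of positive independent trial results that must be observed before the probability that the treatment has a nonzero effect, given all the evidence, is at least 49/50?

4

Prior odds: (1/15) ÷ (14/15) = 1/14.
Likelihood ratio of a positive = 0.9/0.15 = 6.
Target posterior odds = 0.98/0.02 = 49.
Require 6ⁿ ≥ 49 ÷ (1/14) = 686.
6³ = 216 falls short of 686 but 6⁴ = 1296 reaches it, so n = 4.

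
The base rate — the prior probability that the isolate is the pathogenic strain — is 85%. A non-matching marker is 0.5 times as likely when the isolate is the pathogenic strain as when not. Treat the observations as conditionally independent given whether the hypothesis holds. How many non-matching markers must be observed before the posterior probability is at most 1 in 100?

Prior odds = 0.85/0.15 = 17/3.
Likelihood ratio per non-matching marker = 0.5.
Target odds: 0.01 ÷ 0.99 = 1/99.
Need (17/3) × 0.5ⁿ ≤ 1/99, i.e. 0.5ⁿ ≤ 1/561.
0.5⁹ = 0.001953125 is still above 1/561 but 0.5¹⁰ = 1/1024 is at or below it, so n = 10.

10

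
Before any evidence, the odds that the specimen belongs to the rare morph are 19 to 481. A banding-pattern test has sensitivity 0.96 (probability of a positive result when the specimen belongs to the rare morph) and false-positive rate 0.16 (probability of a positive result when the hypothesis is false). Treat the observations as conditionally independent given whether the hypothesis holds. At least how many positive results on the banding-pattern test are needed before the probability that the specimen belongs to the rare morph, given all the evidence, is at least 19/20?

Prior odds = 19/481.
Likelihood ratio of a positive result = 0.96/0.16 = 6.
Target posterior odds = 0.95/0.05 = 19.
Require 6ⁿ ≥ 19 ÷ (19/481) = 481.
6³ = 216 falls short of 481 but 6⁴ = 1296 reaches it, so n = 4.

4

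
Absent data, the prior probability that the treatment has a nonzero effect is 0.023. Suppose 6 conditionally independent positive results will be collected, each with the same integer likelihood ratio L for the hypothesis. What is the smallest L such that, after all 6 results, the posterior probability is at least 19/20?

Prior odds = 0.023/0.977 = 23/977.
Target odds = 0.95/0.05 = 19.
Need L⁶ ≥ 19 ÷ (23/977) = 18563/23.
3⁶ = 729 < 18563/23 ≤ 4096 = 4⁶, so L = 4.

4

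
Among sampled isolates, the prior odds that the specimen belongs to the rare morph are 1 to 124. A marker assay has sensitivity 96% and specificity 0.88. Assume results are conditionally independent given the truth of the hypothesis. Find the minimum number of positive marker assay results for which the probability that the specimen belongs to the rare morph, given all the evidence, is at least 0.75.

3

Prior odds = 1/124.
False-positive rate = 1 − 0.88 = 0.12; likelihood ratio of a positive = 0.96/0.12 = 8.
Target odds: 0.75 ÷ 0.25 = 3.
Require 8ⁿ ≥ 3 ÷ (1/124) = 372.
8² = 64 falls short of 372 but 8³ = 512 reaches it, so n = 3.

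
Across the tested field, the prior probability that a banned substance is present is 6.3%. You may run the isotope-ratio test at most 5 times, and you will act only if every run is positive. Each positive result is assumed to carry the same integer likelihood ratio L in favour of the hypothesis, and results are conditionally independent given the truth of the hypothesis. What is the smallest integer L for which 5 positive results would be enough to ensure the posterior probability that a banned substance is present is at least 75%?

3

Prior odds = 0.063/0.937 = 63/937.
Target odds = 0.75/0.25 = 3.
Need L⁵ ≥ 3 ÷ (63/937) = 937/21.
2⁵ = 32 < 937/21 ≤ 243 = 3⁵, so L = 3.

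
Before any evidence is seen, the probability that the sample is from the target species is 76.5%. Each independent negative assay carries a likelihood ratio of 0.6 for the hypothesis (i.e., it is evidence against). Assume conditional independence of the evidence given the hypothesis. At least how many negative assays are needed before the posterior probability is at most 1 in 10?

7

Prior odds = 0.765/0.235 = 153/47.
Likelihood ratio per negative assay = 0.6.
Target posterior odds = 0.1/0.9 = 1/9.
Require 0.6ⁿ ≤ 1/9 ÷ (153/47) = 47/1377.
0.6⁶ = 729/15625 is still above 47/1377 but 0.6⁷ = 2187/78125 is at or below it, so n = 7.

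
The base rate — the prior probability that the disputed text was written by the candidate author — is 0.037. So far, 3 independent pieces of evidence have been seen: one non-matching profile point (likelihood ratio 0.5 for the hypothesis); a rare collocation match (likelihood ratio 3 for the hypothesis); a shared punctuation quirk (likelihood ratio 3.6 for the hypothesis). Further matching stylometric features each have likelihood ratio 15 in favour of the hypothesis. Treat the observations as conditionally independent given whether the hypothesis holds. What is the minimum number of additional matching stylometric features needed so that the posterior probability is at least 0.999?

4

Prior odds = 0.037/0.963 = 37/963.
Combined Bayes factor of the evidence already in hand = 0.5 × 3 × 3.6 = 5.4.
Odds after that evidence = (37/963) × 5.4 = 111/535.
Target odds = 0.999/0.001 = 999.
Need 15ⁿ ≥ 999 ÷ (111/535) = 4815.
15³ = 3375 falls short of 4815 but 15⁴ = 50625 reaches it, so n = 4.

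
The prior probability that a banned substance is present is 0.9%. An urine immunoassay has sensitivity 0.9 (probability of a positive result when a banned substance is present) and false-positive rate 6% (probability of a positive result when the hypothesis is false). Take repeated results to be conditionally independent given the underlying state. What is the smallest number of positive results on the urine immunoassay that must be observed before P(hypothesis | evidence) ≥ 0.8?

3

Prior odds: 0.009 ÷ 0.991 = 9/991.
Likelihood ratio of a positive result = 0.9/0.06 = 15.
Target posterior odds = 0.8/0.2 = 4.
Require 15ⁿ ≥ 4 ÷ (9/991) = 3964/9.
15² = 225 falls short of 3964/9 but 15³ = 3375 reaches it, so n = 3.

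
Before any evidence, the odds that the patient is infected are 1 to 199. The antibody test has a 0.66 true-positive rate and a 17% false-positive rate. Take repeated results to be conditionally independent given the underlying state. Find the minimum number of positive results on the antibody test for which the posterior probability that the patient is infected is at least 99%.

Prior odds = 1/199.
Likelihood ratio of a positive result = 0.66/0.17 = 66/17.
Target posterior odds = 0.99/0.01 = 99.
Require (66/17)ⁿ ≥ 99 ÷ (1/199) = 19701.
(66/17)⁷ ≈13294.3 falls short of 19701 but (66/17)⁸ ≈51613.1 reaches it, so n = 8.

8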